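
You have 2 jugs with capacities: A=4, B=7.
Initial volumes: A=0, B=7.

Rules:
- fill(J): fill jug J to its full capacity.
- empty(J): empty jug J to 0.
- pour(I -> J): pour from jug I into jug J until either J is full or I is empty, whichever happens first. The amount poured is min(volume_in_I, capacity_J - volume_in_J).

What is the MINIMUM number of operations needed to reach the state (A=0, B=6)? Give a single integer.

Answer: 6

Derivation:
BFS from (A=0, B=7). One shortest path:
  1. pour(B -> A) -> (A=4 B=3)
  2. empty(A) -> (A=0 B=3)
  3. pour(B -> A) -> (A=3 B=0)
  4. fill(B) -> (A=3 B=7)
  5. pour(B -> A) -> (A=4 B=6)
  6. empty(A) -> (A=0 B=6)
Reached target in 6 moves.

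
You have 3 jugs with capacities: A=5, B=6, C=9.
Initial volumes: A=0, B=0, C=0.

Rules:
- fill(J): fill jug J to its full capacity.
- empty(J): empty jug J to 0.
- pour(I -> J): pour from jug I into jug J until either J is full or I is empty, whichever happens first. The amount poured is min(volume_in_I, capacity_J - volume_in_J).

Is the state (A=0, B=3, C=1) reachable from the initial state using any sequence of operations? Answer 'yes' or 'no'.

BFS from (A=0, B=0, C=0):
  1. fill(C) -> (A=0 B=0 C=9)
  2. pour(C -> B) -> (A=0 B=6 C=3)
  3. pour(B -> A) -> (A=5 B=1 C=3)
  4. empty(A) -> (A=0 B=1 C=3)
  5. pour(B -> A) -> (A=1 B=0 C=3)
  6. pour(C -> B) -> (A=1 B=3 C=0)
  7. pour(A -> C) -> (A=0 B=3 C=1)
Target reached → yes.

Answer: yes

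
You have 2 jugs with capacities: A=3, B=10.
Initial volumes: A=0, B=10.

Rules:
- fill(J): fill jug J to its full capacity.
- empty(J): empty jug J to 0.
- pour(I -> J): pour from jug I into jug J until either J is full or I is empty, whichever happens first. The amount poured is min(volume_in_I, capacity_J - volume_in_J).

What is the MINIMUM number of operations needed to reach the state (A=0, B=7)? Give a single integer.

BFS from (A=0, B=10). One shortest path:
  1. pour(B -> A) -> (A=3 B=7)
  2. empty(A) -> (A=0 B=7)
Reached target in 2 moves.

Answer: 2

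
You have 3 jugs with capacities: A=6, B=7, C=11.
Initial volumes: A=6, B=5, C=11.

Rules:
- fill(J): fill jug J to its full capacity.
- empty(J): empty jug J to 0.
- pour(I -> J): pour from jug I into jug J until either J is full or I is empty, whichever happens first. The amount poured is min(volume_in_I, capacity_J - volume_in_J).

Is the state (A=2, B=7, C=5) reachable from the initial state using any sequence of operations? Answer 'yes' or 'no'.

Answer: yes

Derivation:
BFS from (A=6, B=5, C=11):
  1. empty(A) -> (A=0 B=5 C=11)
  2. fill(B) -> (A=0 B=7 C=11)
  3. empty(C) -> (A=0 B=7 C=0)
  4. pour(B -> C) -> (A=0 B=0 C=7)
  5. fill(B) -> (A=0 B=7 C=7)
  6. pour(B -> A) -> (A=6 B=1 C=7)
  7. pour(A -> C) -> (A=2 B=1 C=11)
  8. pour(C -> B) -> (A=2 B=7 C=5)
Target reached → yes.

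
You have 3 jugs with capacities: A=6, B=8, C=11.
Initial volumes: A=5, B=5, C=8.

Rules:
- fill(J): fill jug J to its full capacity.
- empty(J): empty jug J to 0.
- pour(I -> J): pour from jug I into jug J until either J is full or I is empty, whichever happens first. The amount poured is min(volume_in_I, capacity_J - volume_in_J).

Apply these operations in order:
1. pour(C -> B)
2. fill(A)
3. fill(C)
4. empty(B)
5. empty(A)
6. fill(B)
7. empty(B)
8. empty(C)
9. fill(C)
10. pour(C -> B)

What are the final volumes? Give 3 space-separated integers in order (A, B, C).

Answer: 0 8 3

Derivation:
Step 1: pour(C -> B) -> (A=5 B=8 C=5)
Step 2: fill(A) -> (A=6 B=8 C=5)
Step 3: fill(C) -> (A=6 B=8 C=11)
Step 4: empty(B) -> (A=6 B=0 C=11)
Step 5: empty(A) -> (A=0 B=0 C=11)
Step 6: fill(B) -> (A=0 B=8 C=11)
Step 7: empty(B) -> (A=0 B=0 C=11)
Step 8: empty(C) -> (A=0 B=0 C=0)
Step 9: fill(C) -> (A=0 B=0 C=11)
Step 10: pour(C -> B) -> (A=0 B=8 C=3)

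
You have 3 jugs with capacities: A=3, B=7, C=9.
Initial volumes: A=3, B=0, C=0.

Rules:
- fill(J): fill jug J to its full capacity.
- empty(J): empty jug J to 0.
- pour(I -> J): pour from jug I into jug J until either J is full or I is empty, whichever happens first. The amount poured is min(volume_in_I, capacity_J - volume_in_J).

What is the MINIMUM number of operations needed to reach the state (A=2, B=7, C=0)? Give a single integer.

Answer: 4

Derivation:
BFS from (A=3, B=0, C=0). One shortest path:
  1. empty(A) -> (A=0 B=0 C=0)
  2. fill(C) -> (A=0 B=0 C=9)
  3. pour(C -> B) -> (A=0 B=7 C=2)
  4. pour(C -> A) -> (A=2 B=7 C=0)
Reached target in 4 moves.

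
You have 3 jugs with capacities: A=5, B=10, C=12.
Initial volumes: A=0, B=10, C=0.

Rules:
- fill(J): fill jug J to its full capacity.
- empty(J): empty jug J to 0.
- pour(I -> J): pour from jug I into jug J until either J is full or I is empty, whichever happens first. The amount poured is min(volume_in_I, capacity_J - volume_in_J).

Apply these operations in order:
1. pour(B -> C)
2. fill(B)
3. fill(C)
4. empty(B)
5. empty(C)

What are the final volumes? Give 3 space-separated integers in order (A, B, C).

Step 1: pour(B -> C) -> (A=0 B=0 C=10)
Step 2: fill(B) -> (A=0 B=10 C=10)
Step 3: fill(C) -> (A=0 B=10 C=12)
Step 4: empty(B) -> (A=0 B=0 C=12)
Step 5: empty(C) -> (A=0 B=0 C=0)

Answer: 0 0 0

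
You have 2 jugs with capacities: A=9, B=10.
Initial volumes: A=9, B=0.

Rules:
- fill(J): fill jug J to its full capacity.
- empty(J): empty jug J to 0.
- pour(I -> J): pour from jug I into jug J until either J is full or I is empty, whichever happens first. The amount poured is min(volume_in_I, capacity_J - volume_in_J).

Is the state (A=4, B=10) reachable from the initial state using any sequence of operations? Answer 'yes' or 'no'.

BFS from (A=9, B=0):
  1. empty(A) -> (A=0 B=0)
  2. fill(B) -> (A=0 B=10)
  3. pour(B -> A) -> (A=9 B=1)
  4. empty(A) -> (A=0 B=1)
  5. pour(B -> A) -> (A=1 B=0)
  6. fill(B) -> (A=1 B=10)
  7. pour(B -> A) -> (A=9 B=2)
  8. empty(A) -> (A=0 B=2)
  9. pour(B -> A) -> (A=2 B=0)
  10. fill(B) -> (A=2 B=10)
  11. pour(B -> A) -> (A=9 B=3)
  12. empty(A) -> (A=0 B=3)
  13. pour(B -> A) -> (A=3 B=0)
  14. fill(B) -> (A=3 B=10)
  15. pour(B -> A) -> (A=9 B=4)
  16. empty(A) -> (A=0 B=4)
  17. pour(B -> A) -> (A=4 B=0)
  18. fill(B) -> (A=4 B=10)
Target reached → yes.

Answer: yes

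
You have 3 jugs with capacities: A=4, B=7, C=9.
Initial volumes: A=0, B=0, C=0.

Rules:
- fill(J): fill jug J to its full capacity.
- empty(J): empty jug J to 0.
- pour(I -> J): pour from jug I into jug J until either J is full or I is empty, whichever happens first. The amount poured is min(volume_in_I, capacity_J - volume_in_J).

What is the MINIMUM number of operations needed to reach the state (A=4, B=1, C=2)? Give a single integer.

BFS from (A=0, B=0, C=0). One shortest path:
  1. fill(A) -> (A=4 B=0 C=0)
  2. fill(B) -> (A=4 B=7 C=0)
  3. pour(B -> C) -> (A=4 B=0 C=7)
  4. pour(A -> C) -> (A=2 B=0 C=9)
  5. pour(C -> B) -> (A=2 B=7 C=2)
  6. pour(B -> A) -> (A=4 B=5 C=2)
  7. empty(A) -> (A=0 B=5 C=2)
  8. pour(B -> A) -> (A=4 B=1 C=2)
Reached target in 8 moves.

Answer: 8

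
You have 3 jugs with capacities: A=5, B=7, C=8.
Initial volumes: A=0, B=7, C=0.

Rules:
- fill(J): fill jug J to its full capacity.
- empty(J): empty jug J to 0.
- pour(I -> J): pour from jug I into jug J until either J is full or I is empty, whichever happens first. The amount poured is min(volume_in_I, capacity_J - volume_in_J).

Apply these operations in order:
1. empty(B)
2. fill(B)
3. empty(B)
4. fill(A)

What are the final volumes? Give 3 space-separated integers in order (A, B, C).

Answer: 5 0 0

Derivation:
Step 1: empty(B) -> (A=0 B=0 C=0)
Step 2: fill(B) -> (A=0 B=7 C=0)
Step 3: empty(B) -> (A=0 B=0 C=0)
Step 4: fill(A) -> (A=5 B=0 C=0)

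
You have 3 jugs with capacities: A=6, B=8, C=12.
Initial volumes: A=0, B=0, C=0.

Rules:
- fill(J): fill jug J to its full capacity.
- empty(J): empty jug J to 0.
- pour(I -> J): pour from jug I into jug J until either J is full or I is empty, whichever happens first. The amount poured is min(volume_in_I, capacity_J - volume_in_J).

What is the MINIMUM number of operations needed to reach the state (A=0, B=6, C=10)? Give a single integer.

BFS from (A=0, B=0, C=0). One shortest path:
  1. fill(B) -> (A=0 B=8 C=0)
  2. pour(B -> A) -> (A=6 B=2 C=0)
  3. pour(B -> C) -> (A=6 B=0 C=2)
  4. fill(B) -> (A=6 B=8 C=2)
  5. pour(B -> C) -> (A=6 B=0 C=10)
  6. pour(A -> B) -> (A=0 B=6 C=10)
Reached target in 6 moves.

Answer: 6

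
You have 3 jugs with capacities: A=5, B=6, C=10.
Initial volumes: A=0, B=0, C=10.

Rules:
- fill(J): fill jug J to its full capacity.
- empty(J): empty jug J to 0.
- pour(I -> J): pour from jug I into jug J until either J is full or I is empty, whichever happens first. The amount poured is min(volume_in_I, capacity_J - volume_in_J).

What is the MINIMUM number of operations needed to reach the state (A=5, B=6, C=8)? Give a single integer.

BFS from (A=0, B=0, C=10). One shortest path:
  1. fill(A) -> (A=5 B=0 C=10)
  2. pour(C -> B) -> (A=5 B=6 C=4)
  3. empty(B) -> (A=5 B=0 C=4)
  4. pour(C -> B) -> (A=5 B=4 C=0)
  5. fill(C) -> (A=5 B=4 C=10)
  6. pour(C -> B) -> (A=5 B=6 C=8)
Reached target in 6 moves.

Answer: 6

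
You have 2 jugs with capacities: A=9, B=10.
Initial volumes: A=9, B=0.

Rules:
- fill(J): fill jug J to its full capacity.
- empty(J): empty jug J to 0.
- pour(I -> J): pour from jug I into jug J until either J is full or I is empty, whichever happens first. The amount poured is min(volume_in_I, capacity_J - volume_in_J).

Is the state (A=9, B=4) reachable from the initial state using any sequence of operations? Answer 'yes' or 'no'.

BFS from (A=9, B=0):
  1. empty(A) -> (A=0 B=0)
  2. fill(B) -> (A=0 B=10)
  3. pour(B -> A) -> (A=9 B=1)
  4. empty(A) -> (A=0 B=1)
  5. pour(B -> A) -> (A=1 B=0)
  6. fill(B) -> (A=1 B=10)
  7. pour(B -> A) -> (A=9 B=2)
  8. empty(A) -> (A=0 B=2)
  9. pour(B -> A) -> (A=2 B=0)
  10. fill(B) -> (A=2 B=10)
  11. pour(B -> A) -> (A=9 B=3)
  12. empty(A) -> (A=0 B=3)
  13. pour(B -> A) -> (A=3 B=0)
  14. fill(B) -> (A=3 B=10)
  15. pour(B -> A) -> (A=9 B=4)
Target reached → yes.

Answer: yes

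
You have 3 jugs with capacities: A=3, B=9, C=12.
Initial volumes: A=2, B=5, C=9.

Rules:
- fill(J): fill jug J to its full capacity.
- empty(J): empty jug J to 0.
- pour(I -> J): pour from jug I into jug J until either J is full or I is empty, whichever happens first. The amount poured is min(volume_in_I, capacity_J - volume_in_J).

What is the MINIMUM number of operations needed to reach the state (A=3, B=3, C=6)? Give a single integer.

BFS from (A=2, B=5, C=9). One shortest path:
  1. fill(A) -> (A=3 B=5 C=9)
  2. empty(B) -> (A=3 B=0 C=9)
  3. pour(A -> B) -> (A=0 B=3 C=9)
  4. pour(C -> A) -> (A=3 B=3 C=6)
Reached target in 4 moves.

Answer: 4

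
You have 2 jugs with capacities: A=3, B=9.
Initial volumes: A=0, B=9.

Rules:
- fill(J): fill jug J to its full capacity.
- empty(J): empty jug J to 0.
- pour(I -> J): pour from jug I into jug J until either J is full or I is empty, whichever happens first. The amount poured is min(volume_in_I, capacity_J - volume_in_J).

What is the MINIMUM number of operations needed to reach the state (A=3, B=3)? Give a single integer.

BFS from (A=0, B=9). One shortest path:
  1. pour(B -> A) -> (A=3 B=6)
  2. empty(A) -> (A=0 B=6)
  3. pour(B -> A) -> (A=3 B=3)
Reached target in 3 moves.

Answer: 3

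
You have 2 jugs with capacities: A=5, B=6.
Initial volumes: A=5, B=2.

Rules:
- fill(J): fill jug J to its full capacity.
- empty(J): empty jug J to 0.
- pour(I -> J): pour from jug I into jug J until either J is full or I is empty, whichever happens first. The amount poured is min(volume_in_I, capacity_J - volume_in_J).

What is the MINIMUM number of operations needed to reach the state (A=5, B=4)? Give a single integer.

Answer: 7

Derivation:
BFS from (A=5, B=2). One shortest path:
  1. empty(B) -> (A=5 B=0)
  2. pour(A -> B) -> (A=0 B=5)
  3. fill(A) -> (A=5 B=5)
  4. pour(A -> B) -> (A=4 B=6)
  5. empty(B) -> (A=4 B=0)
  6. pour(A -> B) -> (A=0 B=4)
  7. fill(A) -> (A=5 B=4)
Reached target in 7 moves.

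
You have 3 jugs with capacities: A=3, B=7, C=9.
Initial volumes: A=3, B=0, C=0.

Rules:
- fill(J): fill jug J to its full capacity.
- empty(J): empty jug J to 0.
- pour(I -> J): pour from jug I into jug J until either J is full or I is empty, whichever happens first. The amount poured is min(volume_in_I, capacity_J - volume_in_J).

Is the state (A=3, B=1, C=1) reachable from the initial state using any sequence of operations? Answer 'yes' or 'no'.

Answer: yes

Derivation:
BFS from (A=3, B=0, C=0):
  1. empty(A) -> (A=0 B=0 C=0)
  2. fill(B) -> (A=0 B=7 C=0)
  3. pour(B -> C) -> (A=0 B=0 C=7)
  4. fill(B) -> (A=0 B=7 C=7)
  5. pour(B -> A) -> (A=3 B=4 C=7)
  6. pour(A -> C) -> (A=1 B=4 C=9)
  7. empty(C) -> (A=1 B=4 C=0)
  8. pour(A -> C) -> (A=0 B=4 C=1)
  9. pour(B -> A) -> (A=3 B=1 C=1)
Target reached → yes.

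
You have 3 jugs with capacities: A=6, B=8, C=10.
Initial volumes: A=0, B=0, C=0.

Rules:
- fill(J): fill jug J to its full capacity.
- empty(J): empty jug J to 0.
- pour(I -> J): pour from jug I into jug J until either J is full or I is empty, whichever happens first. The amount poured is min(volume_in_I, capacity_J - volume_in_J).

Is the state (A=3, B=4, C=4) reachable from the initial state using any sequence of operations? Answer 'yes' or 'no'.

BFS explored all 96 reachable states.
Reachable set includes: (0,0,0), (0,0,2), (0,0,4), (0,0,6), (0,0,8), (0,0,10), (0,2,0), (0,2,2), (0,2,4), (0,2,6), (0,2,8), (0,2,10) ...
Target (A=3, B=4, C=4) not in reachable set → no.

Answer: no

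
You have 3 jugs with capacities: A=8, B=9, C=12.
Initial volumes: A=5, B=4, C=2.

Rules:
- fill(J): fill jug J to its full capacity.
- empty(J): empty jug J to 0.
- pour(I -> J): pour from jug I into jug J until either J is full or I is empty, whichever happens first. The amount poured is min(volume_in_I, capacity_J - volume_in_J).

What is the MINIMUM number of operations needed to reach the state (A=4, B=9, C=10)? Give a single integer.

Answer: 4

Derivation:
BFS from (A=5, B=4, C=2). One shortest path:
  1. fill(A) -> (A=8 B=4 C=2)
  2. pour(A -> C) -> (A=0 B=4 C=10)
  3. pour(B -> A) -> (A=4 B=0 C=10)
  4. fill(B) -> (A=4 B=9 C=10)
Reached target in 4 moves.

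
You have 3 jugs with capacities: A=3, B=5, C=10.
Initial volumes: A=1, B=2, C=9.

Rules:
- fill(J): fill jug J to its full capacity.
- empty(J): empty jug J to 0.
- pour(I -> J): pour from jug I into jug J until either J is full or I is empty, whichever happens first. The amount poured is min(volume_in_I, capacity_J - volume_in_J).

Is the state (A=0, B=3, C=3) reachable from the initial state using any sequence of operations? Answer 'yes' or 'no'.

Answer: yes

Derivation:
BFS from (A=1, B=2, C=9):
  1. fill(B) -> (A=1 B=5 C=9)
  2. empty(C) -> (A=1 B=5 C=0)
  3. pour(B -> A) -> (A=3 B=3 C=0)
  4. pour(A -> C) -> (A=0 B=3 C=3)
Target reached → yes.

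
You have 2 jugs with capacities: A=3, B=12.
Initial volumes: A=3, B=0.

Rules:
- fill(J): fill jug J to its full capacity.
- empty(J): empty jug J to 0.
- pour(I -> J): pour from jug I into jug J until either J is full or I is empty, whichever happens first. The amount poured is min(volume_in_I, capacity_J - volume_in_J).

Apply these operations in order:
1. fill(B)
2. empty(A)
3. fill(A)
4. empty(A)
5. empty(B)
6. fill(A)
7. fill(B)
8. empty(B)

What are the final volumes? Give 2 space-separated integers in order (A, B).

Answer: 3 0

Derivation:
Step 1: fill(B) -> (A=3 B=12)
Step 2: empty(A) -> (A=0 B=12)
Step 3: fill(A) -> (A=3 B=12)
Step 4: empty(A) -> (A=0 B=12)
Step 5: empty(B) -> (A=0 B=0)
Step 6: fill(A) -> (A=3 B=0)
Step 7: fill(B) -> (A=3 B=12)
Step 8: empty(B) -> (A=3 B=0)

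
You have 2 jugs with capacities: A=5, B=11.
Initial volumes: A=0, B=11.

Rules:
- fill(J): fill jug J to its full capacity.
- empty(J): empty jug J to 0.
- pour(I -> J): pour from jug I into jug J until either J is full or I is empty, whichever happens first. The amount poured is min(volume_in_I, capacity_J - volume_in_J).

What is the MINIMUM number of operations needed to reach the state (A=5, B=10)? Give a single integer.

Answer: 6

Derivation:
BFS from (A=0, B=11). One shortest path:
  1. fill(A) -> (A=5 B=11)
  2. empty(B) -> (A=5 B=0)
  3. pour(A -> B) -> (A=0 B=5)
  4. fill(A) -> (A=5 B=5)
  5. pour(A -> B) -> (A=0 B=10)
  6. fill(A) -> (A=5 B=10)
Reached target in 6 moves.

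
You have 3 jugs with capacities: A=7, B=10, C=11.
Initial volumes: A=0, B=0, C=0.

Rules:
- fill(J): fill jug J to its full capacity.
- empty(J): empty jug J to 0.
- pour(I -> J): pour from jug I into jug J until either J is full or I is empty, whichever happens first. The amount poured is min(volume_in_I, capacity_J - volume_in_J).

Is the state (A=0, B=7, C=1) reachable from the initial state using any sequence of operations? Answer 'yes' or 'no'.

Answer: yes

Derivation:
BFS from (A=0, B=0, C=0):
  1. fill(A) -> (A=7 B=0 C=0)
  2. fill(C) -> (A=7 B=0 C=11)
  3. pour(C -> B) -> (A=7 B=10 C=1)
  4. empty(B) -> (A=7 B=0 C=1)
  5. pour(A -> B) -> (A=0 B=7 C=1)
Target reached → yes.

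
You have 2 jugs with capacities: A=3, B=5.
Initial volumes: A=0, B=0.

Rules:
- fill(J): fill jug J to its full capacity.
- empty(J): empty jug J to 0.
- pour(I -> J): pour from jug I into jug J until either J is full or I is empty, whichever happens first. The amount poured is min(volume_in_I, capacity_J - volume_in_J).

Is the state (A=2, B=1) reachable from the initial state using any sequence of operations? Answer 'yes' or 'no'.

BFS explored all 16 reachable states.
Reachable set includes: (0,0), (0,1), (0,2), (0,3), (0,4), (0,5), (1,0), (1,5), (2,0), (2,5), (3,0), (3,1) ...
Target (A=2, B=1) not in reachable set → no.

Answer: no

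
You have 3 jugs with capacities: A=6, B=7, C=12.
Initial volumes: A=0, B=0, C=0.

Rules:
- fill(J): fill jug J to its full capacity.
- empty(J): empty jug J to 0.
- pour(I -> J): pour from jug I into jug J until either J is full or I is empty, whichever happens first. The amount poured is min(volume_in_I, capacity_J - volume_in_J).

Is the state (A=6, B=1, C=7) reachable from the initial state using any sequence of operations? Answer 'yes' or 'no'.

BFS from (A=0, B=0, C=0):
  1. fill(B) -> (A=0 B=7 C=0)
  2. pour(B -> C) -> (A=0 B=0 C=7)
  3. fill(B) -> (A=0 B=7 C=7)
  4. pour(B -> A) -> (A=6 B=1 C=7)
Target reached → yes.

Answer: yes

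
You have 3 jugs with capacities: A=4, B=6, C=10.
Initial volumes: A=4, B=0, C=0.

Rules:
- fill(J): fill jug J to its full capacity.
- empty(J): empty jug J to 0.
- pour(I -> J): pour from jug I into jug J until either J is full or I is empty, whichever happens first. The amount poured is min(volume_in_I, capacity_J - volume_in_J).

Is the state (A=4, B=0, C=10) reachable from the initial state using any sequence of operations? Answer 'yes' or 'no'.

BFS from (A=4, B=0, C=0):
  1. fill(C) -> (A=4 B=0 C=10)
Target reached → yes.

Answer: yes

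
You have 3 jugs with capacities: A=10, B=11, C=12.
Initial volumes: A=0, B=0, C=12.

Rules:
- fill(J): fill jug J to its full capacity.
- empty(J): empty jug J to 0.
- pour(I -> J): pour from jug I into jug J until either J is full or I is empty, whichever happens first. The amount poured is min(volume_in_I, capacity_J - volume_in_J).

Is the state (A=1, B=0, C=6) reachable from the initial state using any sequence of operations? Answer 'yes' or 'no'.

BFS from (A=0, B=0, C=12):
  1. fill(A) -> (A=10 B=0 C=12)
  2. fill(B) -> (A=10 B=11 C=12)
  3. empty(C) -> (A=10 B=11 C=0)
  4. pour(A -> C) -> (A=0 B=11 C=10)
  5. fill(A) -> (A=10 B=11 C=10)
  6. pour(A -> C) -> (A=8 B=11 C=12)
  7. empty(C) -> (A=8 B=11 C=0)
  8. pour(A -> C) -> (A=0 B=11 C=8)
  9. pour(B -> A) -> (A=10 B=1 C=8)
  10. pour(A -> C) -> (A=6 B=1 C=12)
  11. empty(C) -> (A=6 B=1 C=0)
  12. pour(A -> C) -> (A=0 B=1 C=6)
  13. pour(B -> A) -> (A=1 B=0 C=6)
Target reached → yes.

Answer: yes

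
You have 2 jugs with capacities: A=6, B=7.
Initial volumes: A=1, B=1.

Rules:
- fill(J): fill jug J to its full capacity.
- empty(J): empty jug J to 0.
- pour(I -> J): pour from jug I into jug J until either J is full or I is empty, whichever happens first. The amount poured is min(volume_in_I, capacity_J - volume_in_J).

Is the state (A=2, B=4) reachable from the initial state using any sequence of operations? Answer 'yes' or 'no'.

BFS explored all 27 reachable states.
Reachable set includes: (0,0), (0,1), (0,2), (0,3), (0,4), (0,5), (0,6), (0,7), (1,0), (1,1), (1,7), (2,0) ...
Target (A=2, B=4) not in reachable set → no.

Answer: no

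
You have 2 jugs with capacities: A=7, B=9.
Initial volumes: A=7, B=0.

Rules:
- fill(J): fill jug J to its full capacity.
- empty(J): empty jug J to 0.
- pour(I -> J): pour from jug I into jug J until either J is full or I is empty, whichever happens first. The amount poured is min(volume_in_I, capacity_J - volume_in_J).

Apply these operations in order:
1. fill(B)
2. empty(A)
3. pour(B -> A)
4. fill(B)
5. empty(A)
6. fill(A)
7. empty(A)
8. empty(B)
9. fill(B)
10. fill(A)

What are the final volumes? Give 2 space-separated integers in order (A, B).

Answer: 7 9

Derivation:
Step 1: fill(B) -> (A=7 B=9)
Step 2: empty(A) -> (A=0 B=9)
Step 3: pour(B -> A) -> (A=7 B=2)
Step 4: fill(B) -> (A=7 B=9)
Step 5: empty(A) -> (A=0 B=9)
Step 6: fill(A) -> (A=7 B=9)
Step 7: empty(A) -> (A=0 B=9)
Step 8: empty(B) -> (A=0 B=0)
Step 9: fill(B) -> (A=0 B=9)
Step 10: fill(A) -> (A=7 B=9)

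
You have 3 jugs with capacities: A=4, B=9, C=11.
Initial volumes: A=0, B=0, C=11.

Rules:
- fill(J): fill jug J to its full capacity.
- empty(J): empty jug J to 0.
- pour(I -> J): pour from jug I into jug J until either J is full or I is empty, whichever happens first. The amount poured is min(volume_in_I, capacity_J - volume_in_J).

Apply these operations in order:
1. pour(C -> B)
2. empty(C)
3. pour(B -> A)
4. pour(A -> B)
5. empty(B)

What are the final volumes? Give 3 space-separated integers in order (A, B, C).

Step 1: pour(C -> B) -> (A=0 B=9 C=2)
Step 2: empty(C) -> (A=0 B=9 C=0)
Step 3: pour(B -> A) -> (A=4 B=5 C=0)
Step 4: pour(A -> B) -> (A=0 B=9 C=0)
Step 5: empty(B) -> (A=0 B=0 C=0)

Answer: 0 0 0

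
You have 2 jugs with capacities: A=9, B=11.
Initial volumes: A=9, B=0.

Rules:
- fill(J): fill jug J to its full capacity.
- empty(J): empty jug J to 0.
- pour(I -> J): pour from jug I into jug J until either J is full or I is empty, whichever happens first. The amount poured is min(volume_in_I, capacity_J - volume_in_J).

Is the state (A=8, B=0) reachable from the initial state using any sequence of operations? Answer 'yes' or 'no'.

Answer: yes

Derivation:
BFS from (A=9, B=0):
  1. empty(A) -> (A=0 B=0)
  2. fill(B) -> (A=0 B=11)
  3. pour(B -> A) -> (A=9 B=2)
  4. empty(A) -> (A=0 B=2)
  5. pour(B -> A) -> (A=2 B=0)
  6. fill(B) -> (A=2 B=11)
  7. pour(B -> A) -> (A=9 B=4)
  8. empty(A) -> (A=0 B=4)
  9. pour(B -> A) -> (A=4 B=0)
  10. fill(B) -> (A=4 B=11)
  11. pour(B -> A) -> (A=9 B=6)
  12. empty(A) -> (A=0 B=6)
  13. pour(B -> A) -> (A=6 B=0)
  14. fill(B) -> (A=6 B=11)
  15. pour(B -> A) -> (A=9 B=8)
  16. empty(A) -> (A=0 B=8)
  17. pour(B -> A) -> (A=8 B=0)
Target reached → yes.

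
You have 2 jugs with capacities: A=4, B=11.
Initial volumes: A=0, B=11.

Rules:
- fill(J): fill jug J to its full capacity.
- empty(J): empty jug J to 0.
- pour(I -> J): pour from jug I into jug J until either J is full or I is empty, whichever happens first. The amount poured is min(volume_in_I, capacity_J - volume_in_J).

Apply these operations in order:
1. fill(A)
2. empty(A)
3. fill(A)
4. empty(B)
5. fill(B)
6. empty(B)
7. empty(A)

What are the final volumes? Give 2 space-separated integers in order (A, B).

Step 1: fill(A) -> (A=4 B=11)
Step 2: empty(A) -> (A=0 B=11)
Step 3: fill(A) -> (A=4 B=11)
Step 4: empty(B) -> (A=4 B=0)
Step 5: fill(B) -> (A=4 B=11)
Step 6: empty(B) -> (A=4 B=0)
Step 7: empty(A) -> (A=0 B=0)

Answer: 0 0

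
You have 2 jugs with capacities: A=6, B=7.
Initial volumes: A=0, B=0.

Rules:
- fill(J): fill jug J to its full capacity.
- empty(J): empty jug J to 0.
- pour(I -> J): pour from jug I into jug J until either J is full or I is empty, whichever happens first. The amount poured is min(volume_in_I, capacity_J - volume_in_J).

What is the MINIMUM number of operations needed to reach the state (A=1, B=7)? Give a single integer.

BFS from (A=0, B=0). One shortest path:
  1. fill(B) -> (A=0 B=7)
  2. pour(B -> A) -> (A=6 B=1)
  3. empty(A) -> (A=0 B=1)
  4. pour(B -> A) -> (A=1 B=0)
  5. fill(B) -> (A=1 B=7)
Reached target in 5 moves.

Answer: 5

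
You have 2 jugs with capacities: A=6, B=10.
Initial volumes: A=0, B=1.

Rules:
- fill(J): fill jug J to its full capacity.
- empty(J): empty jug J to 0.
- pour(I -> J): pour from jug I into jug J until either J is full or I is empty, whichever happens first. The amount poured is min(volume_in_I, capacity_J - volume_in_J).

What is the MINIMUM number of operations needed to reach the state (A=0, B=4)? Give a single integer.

BFS from (A=0, B=1). One shortest path:
  1. fill(B) -> (A=0 B=10)
  2. pour(B -> A) -> (A=6 B=4)
  3. empty(A) -> (A=0 B=4)
Reached target in 3 moves.

Answer: 3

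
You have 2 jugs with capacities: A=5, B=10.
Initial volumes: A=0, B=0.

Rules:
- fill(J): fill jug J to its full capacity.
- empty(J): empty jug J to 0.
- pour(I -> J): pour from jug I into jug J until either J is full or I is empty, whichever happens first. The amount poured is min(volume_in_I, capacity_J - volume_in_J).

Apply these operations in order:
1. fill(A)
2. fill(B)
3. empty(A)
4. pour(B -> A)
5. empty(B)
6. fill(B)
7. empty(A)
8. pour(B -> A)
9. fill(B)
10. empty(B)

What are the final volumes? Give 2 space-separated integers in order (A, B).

Answer: 5 0

Derivation:
Step 1: fill(A) -> (A=5 B=0)
Step 2: fill(B) -> (A=5 B=10)
Step 3: empty(A) -> (A=0 B=10)
Step 4: pour(B -> A) -> (A=5 B=5)
Step 5: empty(B) -> (A=5 B=0)
Step 6: fill(B) -> (A=5 B=10)
Step 7: empty(A) -> (A=0 B=10)
Step 8: pour(B -> A) -> (A=5 B=5)
Step 9: fill(B) -> (A=5 B=10)
Step 10: empty(B) -> (A=5 B=0)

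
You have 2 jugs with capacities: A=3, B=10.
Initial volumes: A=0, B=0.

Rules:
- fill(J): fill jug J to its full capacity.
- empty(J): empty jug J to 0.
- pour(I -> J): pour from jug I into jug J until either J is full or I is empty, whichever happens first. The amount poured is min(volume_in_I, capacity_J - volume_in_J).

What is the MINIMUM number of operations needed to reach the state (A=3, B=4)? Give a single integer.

BFS from (A=0, B=0). One shortest path:
  1. fill(B) -> (A=0 B=10)
  2. pour(B -> A) -> (A=3 B=7)
  3. empty(A) -> (A=0 B=7)
  4. pour(B -> A) -> (A=3 B=4)
Reached target in 4 moves.

Answer: 4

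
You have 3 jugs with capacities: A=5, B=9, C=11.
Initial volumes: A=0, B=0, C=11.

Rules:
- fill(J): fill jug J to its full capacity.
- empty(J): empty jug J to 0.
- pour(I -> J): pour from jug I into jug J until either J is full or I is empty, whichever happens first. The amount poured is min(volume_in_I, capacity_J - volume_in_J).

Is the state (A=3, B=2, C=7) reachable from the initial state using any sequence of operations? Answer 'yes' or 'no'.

BFS explored all 400 reachable states.
Reachable set includes: (0,0,0), (0,0,1), (0,0,2), (0,0,3), (0,0,4), (0,0,5), (0,0,6), (0,0,7), (0,0,8), (0,0,9), (0,0,10), (0,0,11) ...
Target (A=3, B=2, C=7) not in reachable set → no.

Answer: no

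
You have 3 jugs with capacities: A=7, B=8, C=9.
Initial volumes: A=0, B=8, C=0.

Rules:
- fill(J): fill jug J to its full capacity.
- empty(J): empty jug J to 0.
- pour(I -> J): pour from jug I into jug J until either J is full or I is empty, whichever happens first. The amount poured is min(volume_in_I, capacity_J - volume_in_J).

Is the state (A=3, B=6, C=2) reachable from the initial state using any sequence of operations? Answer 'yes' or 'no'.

BFS explored all 384 reachable states.
Reachable set includes: (0,0,0), (0,0,1), (0,0,2), (0,0,3), (0,0,4), (0,0,5), (0,0,6), (0,0,7), (0,0,8), (0,0,9), (0,1,0), (0,1,1) ...
Target (A=3, B=6, C=2) not in reachable set → no.

Answer: no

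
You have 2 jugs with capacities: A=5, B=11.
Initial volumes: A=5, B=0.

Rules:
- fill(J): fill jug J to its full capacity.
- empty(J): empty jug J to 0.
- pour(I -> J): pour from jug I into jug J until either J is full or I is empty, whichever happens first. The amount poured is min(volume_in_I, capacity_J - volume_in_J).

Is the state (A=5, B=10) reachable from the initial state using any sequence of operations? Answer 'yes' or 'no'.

Answer: yes

Derivation:
BFS from (A=5, B=0):
  1. pour(A -> B) -> (A=0 B=5)
  2. fill(A) -> (A=5 B=5)
  3. pour(A -> B) -> (A=0 B=10)
  4. fill(A) -> (A=5 B=10)
Target reached → yes.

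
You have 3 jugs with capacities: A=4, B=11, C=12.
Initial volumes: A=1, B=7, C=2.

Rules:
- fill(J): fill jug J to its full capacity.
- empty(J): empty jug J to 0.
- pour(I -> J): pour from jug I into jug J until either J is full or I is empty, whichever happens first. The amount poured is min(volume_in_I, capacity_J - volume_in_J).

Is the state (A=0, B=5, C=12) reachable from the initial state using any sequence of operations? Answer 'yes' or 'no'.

BFS from (A=1, B=7, C=2):
  1. fill(A) -> (A=4 B=7 C=2)
  2. fill(B) -> (A=4 B=11 C=2)
  3. pour(A -> C) -> (A=0 B=11 C=6)
  4. pour(B -> C) -> (A=0 B=5 C=12)
Target reached → yes.

Answer: yes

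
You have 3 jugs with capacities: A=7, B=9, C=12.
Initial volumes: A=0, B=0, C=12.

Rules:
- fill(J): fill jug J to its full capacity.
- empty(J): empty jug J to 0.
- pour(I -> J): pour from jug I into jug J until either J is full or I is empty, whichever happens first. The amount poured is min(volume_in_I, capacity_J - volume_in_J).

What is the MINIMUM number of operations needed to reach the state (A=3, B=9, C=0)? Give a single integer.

BFS from (A=0, B=0, C=12). One shortest path:
  1. pour(C -> B) -> (A=0 B=9 C=3)
  2. pour(C -> A) -> (A=3 B=9 C=0)
Reached target in 2 moves.

Answer: 2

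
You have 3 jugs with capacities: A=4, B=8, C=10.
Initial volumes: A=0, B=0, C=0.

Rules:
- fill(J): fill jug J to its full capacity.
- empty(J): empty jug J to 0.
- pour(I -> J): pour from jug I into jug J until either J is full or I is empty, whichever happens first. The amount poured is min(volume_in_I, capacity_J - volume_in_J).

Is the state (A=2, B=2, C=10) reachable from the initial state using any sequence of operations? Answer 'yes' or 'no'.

Answer: yes

Derivation:
BFS from (A=0, B=0, C=0):
  1. fill(C) -> (A=0 B=0 C=10)
  2. pour(C -> A) -> (A=4 B=0 C=6)
  3. pour(C -> B) -> (A=4 B=6 C=0)
  4. pour(A -> C) -> (A=0 B=6 C=4)
  5. fill(A) -> (A=4 B=6 C=4)
  6. pour(A -> B) -> (A=2 B=8 C=4)
  7. pour(B -> C) -> (A=2 B=2 C=10)
Target reached → yes.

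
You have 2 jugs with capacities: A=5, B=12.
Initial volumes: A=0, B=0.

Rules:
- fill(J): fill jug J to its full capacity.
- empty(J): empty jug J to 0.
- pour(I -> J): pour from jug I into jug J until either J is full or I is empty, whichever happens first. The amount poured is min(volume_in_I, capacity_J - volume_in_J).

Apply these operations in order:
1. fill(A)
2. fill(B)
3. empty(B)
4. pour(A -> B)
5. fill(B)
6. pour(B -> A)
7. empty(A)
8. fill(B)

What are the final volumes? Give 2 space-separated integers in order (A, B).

Answer: 0 12

Derivation:
Step 1: fill(A) -> (A=5 B=0)
Step 2: fill(B) -> (A=5 B=12)
Step 3: empty(B) -> (A=5 B=0)
Step 4: pour(A -> B) -> (A=0 B=5)
Step 5: fill(B) -> (A=0 B=12)
Step 6: pour(B -> A) -> (A=5 B=7)
Step 7: empty(A) -> (A=0 B=7)
Step 8: fill(B) -> (A=0 B=12)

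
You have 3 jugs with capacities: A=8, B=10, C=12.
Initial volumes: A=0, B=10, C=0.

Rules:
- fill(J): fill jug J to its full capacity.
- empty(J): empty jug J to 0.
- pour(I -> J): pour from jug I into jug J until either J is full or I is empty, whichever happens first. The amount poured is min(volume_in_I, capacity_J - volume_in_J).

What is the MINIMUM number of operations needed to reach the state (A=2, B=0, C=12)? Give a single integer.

BFS from (A=0, B=10, C=0). One shortest path:
  1. fill(C) -> (A=0 B=10 C=12)
  2. pour(B -> A) -> (A=8 B=2 C=12)
  3. empty(A) -> (A=0 B=2 C=12)
  4. pour(B -> A) -> (A=2 B=0 C=12)
Reached target in 4 moves.

Answer: 4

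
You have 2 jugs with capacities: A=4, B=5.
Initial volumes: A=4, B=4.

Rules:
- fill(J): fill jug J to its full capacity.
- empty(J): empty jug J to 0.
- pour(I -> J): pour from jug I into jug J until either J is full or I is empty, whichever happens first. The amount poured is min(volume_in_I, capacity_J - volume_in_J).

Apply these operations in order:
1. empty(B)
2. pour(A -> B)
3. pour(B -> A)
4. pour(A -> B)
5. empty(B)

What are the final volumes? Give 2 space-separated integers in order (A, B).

Step 1: empty(B) -> (A=4 B=0)
Step 2: pour(A -> B) -> (A=0 B=4)
Step 3: pour(B -> A) -> (A=4 B=0)
Step 4: pour(A -> B) -> (A=0 B=4)
Step 5: empty(B) -> (A=0 B=0)

Answer: 0 0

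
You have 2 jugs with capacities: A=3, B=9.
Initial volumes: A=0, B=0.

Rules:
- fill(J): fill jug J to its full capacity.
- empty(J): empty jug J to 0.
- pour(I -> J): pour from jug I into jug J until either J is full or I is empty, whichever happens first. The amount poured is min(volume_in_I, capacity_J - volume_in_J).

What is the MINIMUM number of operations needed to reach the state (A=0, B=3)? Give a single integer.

BFS from (A=0, B=0). One shortest path:
  1. fill(A) -> (A=3 B=0)
  2. pour(A -> B) -> (A=0 B=3)
Reached target in 2 moves.

Answer: 2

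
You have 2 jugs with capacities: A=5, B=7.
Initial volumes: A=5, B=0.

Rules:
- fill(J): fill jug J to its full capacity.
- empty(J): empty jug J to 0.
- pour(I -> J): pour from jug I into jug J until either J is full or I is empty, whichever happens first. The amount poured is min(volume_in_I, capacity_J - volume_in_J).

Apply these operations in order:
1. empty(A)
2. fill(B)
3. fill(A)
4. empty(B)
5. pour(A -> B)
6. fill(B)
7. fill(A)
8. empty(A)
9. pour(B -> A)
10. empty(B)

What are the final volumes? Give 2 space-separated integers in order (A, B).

Answer: 5 0

Derivation:
Step 1: empty(A) -> (A=0 B=0)
Step 2: fill(B) -> (A=0 B=7)
Step 3: fill(A) -> (A=5 B=7)
Step 4: empty(B) -> (A=5 B=0)
Step 5: pour(A -> B) -> (A=0 B=5)
Step 6: fill(B) -> (A=0 B=7)
Step 7: fill(A) -> (A=5 B=7)
Step 8: empty(A) -> (A=0 B=7)
Step 9: pour(B -> A) -> (A=5 B=2)
Step 10: empty(B) -> (A=5 B=0)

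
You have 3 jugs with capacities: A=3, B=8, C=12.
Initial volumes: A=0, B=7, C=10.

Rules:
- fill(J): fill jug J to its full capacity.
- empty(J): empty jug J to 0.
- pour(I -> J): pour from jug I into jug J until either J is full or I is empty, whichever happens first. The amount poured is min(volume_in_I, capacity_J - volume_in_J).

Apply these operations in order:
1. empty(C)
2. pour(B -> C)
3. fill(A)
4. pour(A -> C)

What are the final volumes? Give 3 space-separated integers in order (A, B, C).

Answer: 0 0 10

Derivation:
Step 1: empty(C) -> (A=0 B=7 C=0)
Step 2: pour(B -> C) -> (A=0 B=0 C=7)
Step 3: fill(A) -> (A=3 B=0 C=7)
Step 4: pour(A -> C) -> (A=0 B=0 C=10)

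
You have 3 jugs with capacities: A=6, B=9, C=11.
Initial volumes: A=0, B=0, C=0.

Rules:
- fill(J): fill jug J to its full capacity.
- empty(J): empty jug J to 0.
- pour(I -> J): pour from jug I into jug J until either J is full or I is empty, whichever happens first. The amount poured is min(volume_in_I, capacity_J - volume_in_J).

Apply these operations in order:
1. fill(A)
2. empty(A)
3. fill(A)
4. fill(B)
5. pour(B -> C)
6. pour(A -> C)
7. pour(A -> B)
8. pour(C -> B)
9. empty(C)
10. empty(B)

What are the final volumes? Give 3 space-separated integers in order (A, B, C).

Answer: 0 0 0

Derivation:
Step 1: fill(A) -> (A=6 B=0 C=0)
Step 2: empty(A) -> (A=0 B=0 C=0)
Step 3: fill(A) -> (A=6 B=0 C=0)
Step 4: fill(B) -> (A=6 B=9 C=0)
Step 5: pour(B -> C) -> (A=6 B=0 C=9)
Step 6: pour(A -> C) -> (A=4 B=0 C=11)
Step 7: pour(A -> B) -> (A=0 B=4 C=11)
Step 8: pour(C -> B) -> (A=0 B=9 C=6)
Step 9: empty(C) -> (A=0 B=9 C=0)
Step 10: empty(B) -> (A=0 B=0 C=0)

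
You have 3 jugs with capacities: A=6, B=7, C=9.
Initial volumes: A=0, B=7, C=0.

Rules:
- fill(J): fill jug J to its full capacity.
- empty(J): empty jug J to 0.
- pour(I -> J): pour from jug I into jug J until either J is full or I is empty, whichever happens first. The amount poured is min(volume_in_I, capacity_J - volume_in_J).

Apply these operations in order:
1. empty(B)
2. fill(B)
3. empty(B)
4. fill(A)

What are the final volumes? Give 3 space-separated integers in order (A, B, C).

Answer: 6 0 0

Derivation:
Step 1: empty(B) -> (A=0 B=0 C=0)
Step 2: fill(B) -> (A=0 B=7 C=0)
Step 3: empty(B) -> (A=0 B=0 C=0)
Step 4: fill(A) -> (A=6 B=0 C=0)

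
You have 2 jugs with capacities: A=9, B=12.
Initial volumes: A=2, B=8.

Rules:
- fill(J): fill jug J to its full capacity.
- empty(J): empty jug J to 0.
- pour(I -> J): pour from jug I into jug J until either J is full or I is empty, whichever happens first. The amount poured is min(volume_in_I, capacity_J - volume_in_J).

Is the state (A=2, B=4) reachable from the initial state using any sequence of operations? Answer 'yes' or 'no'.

Answer: no

Derivation:
BFS explored all 43 reachable states.
Reachable set includes: (0,0), (0,1), (0,2), (0,3), (0,4), (0,5), (0,6), (0,7), (0,8), (0,9), (0,10), (0,11) ...
Target (A=2, B=4) not in reachable set → no.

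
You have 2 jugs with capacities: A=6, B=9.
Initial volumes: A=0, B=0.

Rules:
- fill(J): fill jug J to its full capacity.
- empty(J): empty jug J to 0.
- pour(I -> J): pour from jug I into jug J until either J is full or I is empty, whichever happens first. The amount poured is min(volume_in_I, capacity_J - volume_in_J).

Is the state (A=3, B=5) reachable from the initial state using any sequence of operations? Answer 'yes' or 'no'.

Answer: no

Derivation:
BFS explored all 10 reachable states.
Reachable set includes: (0,0), (0,3), (0,6), (0,9), (3,0), (3,9), (6,0), (6,3), (6,6), (6,9)
Target (A=3, B=5) not in reachable set → no.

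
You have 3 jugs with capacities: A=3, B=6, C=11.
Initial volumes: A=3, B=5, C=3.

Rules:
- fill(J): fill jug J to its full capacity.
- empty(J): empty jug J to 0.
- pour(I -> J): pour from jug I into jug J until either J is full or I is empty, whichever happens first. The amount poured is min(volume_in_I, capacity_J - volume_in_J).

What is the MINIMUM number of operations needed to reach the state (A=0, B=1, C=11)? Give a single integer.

Answer: 3

Derivation:
BFS from (A=3, B=5, C=3). One shortest path:
  1. fill(B) -> (A=3 B=6 C=3)
  2. pour(A -> C) -> (A=0 B=6 C=6)
  3. pour(B -> C) -> (A=0 B=1 C=11)
Reached target in 3 moves.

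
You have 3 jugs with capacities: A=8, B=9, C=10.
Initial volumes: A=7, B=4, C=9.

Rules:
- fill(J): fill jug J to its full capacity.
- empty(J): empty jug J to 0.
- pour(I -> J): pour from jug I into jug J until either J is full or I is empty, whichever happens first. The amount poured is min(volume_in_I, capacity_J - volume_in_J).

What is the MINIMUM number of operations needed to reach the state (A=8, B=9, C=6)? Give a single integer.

BFS from (A=7, B=4, C=9). One shortest path:
  1. empty(A) -> (A=0 B=4 C=9)
  2. fill(C) -> (A=0 B=4 C=10)
  3. pour(B -> A) -> (A=4 B=0 C=10)
  4. fill(B) -> (A=4 B=9 C=10)
  5. pour(C -> A) -> (A=8 B=9 C=6)
Reached target in 5 moves.

Answer: 5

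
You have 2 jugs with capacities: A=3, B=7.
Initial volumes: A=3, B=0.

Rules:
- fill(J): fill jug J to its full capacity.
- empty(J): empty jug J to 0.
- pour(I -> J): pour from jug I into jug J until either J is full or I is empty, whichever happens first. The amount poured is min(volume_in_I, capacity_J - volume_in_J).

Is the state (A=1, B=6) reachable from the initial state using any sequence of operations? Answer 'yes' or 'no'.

BFS explored all 20 reachable states.
Reachable set includes: (0,0), (0,1), (0,2), (0,3), (0,4), (0,5), (0,6), (0,7), (1,0), (1,7), (2,0), (2,7) ...
Target (A=1, B=6) not in reachable set → no.

Answer: no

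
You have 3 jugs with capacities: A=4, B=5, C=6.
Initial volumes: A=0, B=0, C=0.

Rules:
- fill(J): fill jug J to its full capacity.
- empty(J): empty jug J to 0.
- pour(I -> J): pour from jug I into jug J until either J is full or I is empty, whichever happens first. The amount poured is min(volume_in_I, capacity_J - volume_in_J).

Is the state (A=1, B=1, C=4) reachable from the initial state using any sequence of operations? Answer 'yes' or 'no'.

Answer: no

Derivation:
BFS explored all 150 reachable states.
Reachable set includes: (0,0,0), (0,0,1), (0,0,2), (0,0,3), (0,0,4), (0,0,5), (0,0,6), (0,1,0), (0,1,1), (0,1,2), (0,1,3), (0,1,4) ...
Target (A=1, B=1, C=4) not in reachable set → no.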